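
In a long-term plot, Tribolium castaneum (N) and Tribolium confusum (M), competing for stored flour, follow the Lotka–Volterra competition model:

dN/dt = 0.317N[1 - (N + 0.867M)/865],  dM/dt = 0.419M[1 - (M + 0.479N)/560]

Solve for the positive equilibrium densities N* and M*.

Setting both brackets to zero gives the nullclines N + 0.867M = 865 and 0.479N + M = 560.
Substituting M = 560 - 0.479N into the first: N(1 - 0.867·0.479) = 865 - 0.867·560.
So N* = 379/0.585 = 649, and then M* = 560 - 0.479·649 = 249.

N* ≈ 649, M* ≈ 249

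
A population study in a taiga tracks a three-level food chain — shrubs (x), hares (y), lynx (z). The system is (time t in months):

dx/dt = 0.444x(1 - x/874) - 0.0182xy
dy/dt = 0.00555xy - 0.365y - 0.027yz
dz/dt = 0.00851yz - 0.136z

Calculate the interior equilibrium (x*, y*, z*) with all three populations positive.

x* ≈ 301, y* ≈ 16, z* ≈ 48.4

From dz/dt = 0: 0.00851y* = 0.136, so y* = 16.
From dx/dt = 0: 0.444(1 - x*/874) = 0.0182·16, giving x* = 874·(1 - 0.655) = 301.
From dy/dt = 0: 0.00555·301 - 0.365 = 0.027z*, so z* = 1.31/0.027 = 48.4.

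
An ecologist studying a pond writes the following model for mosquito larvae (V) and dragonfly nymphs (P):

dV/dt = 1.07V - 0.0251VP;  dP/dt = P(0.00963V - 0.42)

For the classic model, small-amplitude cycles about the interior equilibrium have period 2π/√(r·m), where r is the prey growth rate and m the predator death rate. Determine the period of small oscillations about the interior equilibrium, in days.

Here r = 1.07 and m = 0.42, so r·m = 0.449.
ω = √0.449 = 0.67 per day, hence T = 2π/ω ≈ 9.37 days.

T ≈ 9.37 days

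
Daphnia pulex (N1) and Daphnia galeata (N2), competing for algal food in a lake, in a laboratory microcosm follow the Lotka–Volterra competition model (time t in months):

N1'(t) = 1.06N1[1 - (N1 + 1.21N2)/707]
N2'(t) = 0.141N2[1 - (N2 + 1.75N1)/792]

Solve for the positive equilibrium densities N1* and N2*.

Setting both brackets to zero gives the nullclines N1 + 1.21N2 = 707 and 1.75N1 + N2 = 792.
Substituting N2 = 792 - 1.75N1 into the first: N1(1 - 1.21·1.75) = 707 - 1.21·792.
So N1* = -251/-1.12 = 225, and then N2* = 792 - 1.75·225 = 398.

N1* ≈ 225, N2* ≈ 398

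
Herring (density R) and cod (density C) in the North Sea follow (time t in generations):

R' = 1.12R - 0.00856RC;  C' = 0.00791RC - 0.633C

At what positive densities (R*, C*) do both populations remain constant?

Set dC/dt = 0 with C > 0: 0.00791R - 0.633 = 0, so R* = 0.633/0.00791 = 80.
Set dR/dt = 0 with R > 0: 1.12 - 0.00856C = 0, so C* = 1.12/0.00856 = 131.

R* ≈ 80, C* ≈ 131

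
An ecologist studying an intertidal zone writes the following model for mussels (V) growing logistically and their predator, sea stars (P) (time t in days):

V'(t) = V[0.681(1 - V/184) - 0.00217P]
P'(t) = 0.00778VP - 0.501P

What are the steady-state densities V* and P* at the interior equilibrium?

V* ≈ 64.4, P* ≈ 204

From dP/dt = 0 with P > 0: 0.00778V* = 0.501, so V* = 64.4.
Substitute into dV/dt = 0: 0.681(1 - 64.4/184) = 0.00217P*.
The bracket is 0.65, giving P* = 0.443/0.00217 = 204.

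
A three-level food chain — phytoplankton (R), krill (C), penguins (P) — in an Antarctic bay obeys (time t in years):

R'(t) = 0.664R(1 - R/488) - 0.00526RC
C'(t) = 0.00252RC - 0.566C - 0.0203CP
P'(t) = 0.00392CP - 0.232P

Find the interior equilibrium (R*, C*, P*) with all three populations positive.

R* ≈ 259, C* ≈ 59.2, P* ≈ 4.3

From dP/dt = 0: 0.00392C* = 0.232, so C* = 59.2.
From dR/dt = 0: 0.664(1 - R*/488) = 0.00526·59.2, giving R* = 488·(1 - 0.469) = 259.
From dC/dt = 0: 0.00252·259 - 0.566 = 0.0203P*, so P* = 0.0872/0.0203 = 4.3.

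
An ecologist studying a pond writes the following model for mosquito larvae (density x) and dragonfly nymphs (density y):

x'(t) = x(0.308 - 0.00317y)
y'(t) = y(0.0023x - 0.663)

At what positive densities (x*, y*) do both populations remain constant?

Set dy/dt = 0 with y > 0: 0.0023x - 0.663 = 0, so x* = 0.663/0.0023 = 288.
Set dx/dt = 0 with x > 0: 0.308 - 0.00317y = 0, so y* = 0.308/0.00317 = 97.2.

x* ≈ 288, y* ≈ 97.2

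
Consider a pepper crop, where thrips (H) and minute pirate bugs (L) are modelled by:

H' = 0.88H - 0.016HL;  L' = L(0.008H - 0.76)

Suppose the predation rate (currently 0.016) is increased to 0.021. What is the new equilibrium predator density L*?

At the interior fixed point, setting dH/dt = 0 with H > 0 fixes L* = (prey growth rate)/(HL coefficient) — independent of the other coefficients.
With the change, L* = 0.88/0.021 = 41.9; it falls from 55.

L* ≈ 41.9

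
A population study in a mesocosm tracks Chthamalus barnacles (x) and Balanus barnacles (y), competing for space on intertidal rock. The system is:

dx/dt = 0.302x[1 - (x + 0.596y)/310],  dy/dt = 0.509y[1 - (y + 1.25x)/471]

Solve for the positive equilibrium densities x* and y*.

x* ≈ 115, y* ≈ 327

Setting both brackets to zero gives the nullclines x + 0.596y = 310 and 1.25x + y = 471.
Substituting y = 471 - 1.25x into the first: x(1 - 0.596·1.25) = 310 - 0.596·471.
So x* = 29.3/0.255 = 115, and then y* = 471 - 1.25·115 = 327.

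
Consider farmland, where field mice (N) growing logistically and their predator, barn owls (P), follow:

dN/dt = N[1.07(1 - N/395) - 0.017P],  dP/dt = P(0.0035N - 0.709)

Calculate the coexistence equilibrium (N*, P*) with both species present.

From dP/dt = 0 with P > 0: 0.0035N* = 0.709, so N* = 203.
Substitute into dN/dt = 0: 1.07(1 - 203/395) = 0.017P*.
The bracket is 0.487, giving P* = 0.521/0.017 = 30.7.

N* ≈ 203, P* ≈ 30.7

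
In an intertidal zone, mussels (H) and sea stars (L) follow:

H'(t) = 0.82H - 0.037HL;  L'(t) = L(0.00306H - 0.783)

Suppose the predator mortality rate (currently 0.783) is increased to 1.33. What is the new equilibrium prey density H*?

At the interior fixed point, setting dL/dt = 0 with L > 0 fixes H* = (predator death rate)/(HL coefficient) — independent of the other coefficients.
With the change, H* = 1.33/0.00306 = 435; it rises from 256.

H* ≈ 435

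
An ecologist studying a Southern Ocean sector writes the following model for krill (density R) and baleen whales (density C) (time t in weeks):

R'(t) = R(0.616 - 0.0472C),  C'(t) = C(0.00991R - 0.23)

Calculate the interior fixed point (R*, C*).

Set dC/dt = 0 with C > 0: 0.00991R - 0.23 = 0, so R* = 0.23/0.00991 = 23.2.
Set dR/dt = 0 with R > 0: 0.616 - 0.0472C = 0, so C* = 0.616/0.0472 = 13.1.

R* ≈ 23.2, C* ≈ 13.1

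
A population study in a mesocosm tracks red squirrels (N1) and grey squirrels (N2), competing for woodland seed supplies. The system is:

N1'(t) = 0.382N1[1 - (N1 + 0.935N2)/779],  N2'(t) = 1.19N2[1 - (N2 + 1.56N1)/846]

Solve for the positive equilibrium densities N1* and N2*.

Setting both brackets to zero gives the nullclines N1 + 0.935N2 = 779 and 1.56N1 + N2 = 846.
Substituting N2 = 846 - 1.56N1 into the first: N1(1 - 0.935·1.56) = 779 - 0.935·846.
So N1* = -12/-0.459 = 26.2, and then N2* = 846 - 1.56·26.2 = 805.

N1* ≈ 26.2, N2* ≈ 805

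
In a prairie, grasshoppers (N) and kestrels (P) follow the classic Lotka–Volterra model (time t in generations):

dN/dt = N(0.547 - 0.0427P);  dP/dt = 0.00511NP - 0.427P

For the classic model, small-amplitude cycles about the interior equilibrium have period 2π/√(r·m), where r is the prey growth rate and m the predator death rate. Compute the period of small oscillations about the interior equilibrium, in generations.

Here r = 0.547 and m = 0.427, so r·m = 0.234.
ω = √0.234 = 0.483 per generation, hence T = 2π/ω ≈ 13 generations.

T ≈ 13 generations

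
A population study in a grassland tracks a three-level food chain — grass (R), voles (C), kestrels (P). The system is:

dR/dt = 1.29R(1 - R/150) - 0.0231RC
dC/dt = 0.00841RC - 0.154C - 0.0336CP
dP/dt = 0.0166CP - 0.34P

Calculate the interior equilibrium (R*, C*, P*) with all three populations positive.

From dP/dt = 0: 0.0166C* = 0.34, so C* = 20.5.
From dR/dt = 0: 1.29(1 - R*/150) = 0.0231·20.5, giving R* = 150·(1 - 0.367) = 95.
From dC/dt = 0: 0.00841·95 - 0.154 = 0.0336P*, so P* = 0.645/0.0336 = 19.2.

R* ≈ 95, C* ≈ 20.5, P* ≈ 19.2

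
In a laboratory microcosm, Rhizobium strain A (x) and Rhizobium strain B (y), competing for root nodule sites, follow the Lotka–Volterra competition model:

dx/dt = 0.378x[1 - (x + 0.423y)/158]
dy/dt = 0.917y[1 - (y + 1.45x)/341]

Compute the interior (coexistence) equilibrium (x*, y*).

Setting both brackets to zero gives the nullclines x + 0.423y = 158 and 1.45x + y = 341.
Substituting y = 341 - 1.45x into the first: x(1 - 0.423·1.45) = 158 - 0.423·341.
So x* = 13.8/0.387 = 35.6, and then y* = 341 - 1.45·35.6 = 289.

x* ≈ 35.6, y* ≈ 289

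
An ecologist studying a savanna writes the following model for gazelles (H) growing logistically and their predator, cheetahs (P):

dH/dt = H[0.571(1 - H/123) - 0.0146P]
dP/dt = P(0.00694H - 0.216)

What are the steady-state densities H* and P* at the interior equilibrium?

H* ≈ 31.1, P* ≈ 29.2

From dP/dt = 0 with P > 0: 0.00694H* = 0.216, so H* = 31.1.
Substitute into dH/dt = 0: 0.571(1 - 31.1/123) = 0.0146P*.
The bracket is 0.747, giving P* = 0.427/0.0146 = 29.2.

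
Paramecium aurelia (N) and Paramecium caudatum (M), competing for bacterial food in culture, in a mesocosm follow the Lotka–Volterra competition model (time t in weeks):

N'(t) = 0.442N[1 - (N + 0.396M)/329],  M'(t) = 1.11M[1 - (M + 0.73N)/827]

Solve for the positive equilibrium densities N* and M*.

Setting both brackets to zero gives the nullclines N + 0.396M = 329 and 0.73N + M = 827.
Substituting M = 827 - 0.73N into the first: N(1 - 0.396·0.73) = 329 - 0.396·827.
So N* = 1.51/0.711 = 2.12, and then M* = 827 - 0.73·2.12 = 825.

N* ≈ 2.12, M* ≈ 825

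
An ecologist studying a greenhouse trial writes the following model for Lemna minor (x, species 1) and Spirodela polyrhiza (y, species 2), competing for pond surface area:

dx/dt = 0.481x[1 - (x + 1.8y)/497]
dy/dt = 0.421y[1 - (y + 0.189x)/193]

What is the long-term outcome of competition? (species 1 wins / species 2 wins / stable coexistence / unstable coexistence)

Compare the nullcline intercepts: K1/α12 = 497/1.8 = 276 > K2 = 193; K2/α21 = 193/0.189 = 1020 > K1 = 497.
Since both inequalities hold, each species can invade when rare, so the interior equilibrium is stable.

stable coexistence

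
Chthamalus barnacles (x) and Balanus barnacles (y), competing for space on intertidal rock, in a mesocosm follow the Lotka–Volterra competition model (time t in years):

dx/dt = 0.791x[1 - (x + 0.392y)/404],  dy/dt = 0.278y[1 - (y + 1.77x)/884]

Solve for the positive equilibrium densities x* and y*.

Setting both brackets to zero gives the nullclines x + 0.392y = 404 and 1.77x + y = 884.
Substituting y = 884 - 1.77x into the first: x(1 - 0.392·1.77) = 404 - 0.392·884.
So x* = 57.5/0.306 = 188, and then y* = 884 - 1.77·188 = 552.

x* ≈ 188, y* ≈ 552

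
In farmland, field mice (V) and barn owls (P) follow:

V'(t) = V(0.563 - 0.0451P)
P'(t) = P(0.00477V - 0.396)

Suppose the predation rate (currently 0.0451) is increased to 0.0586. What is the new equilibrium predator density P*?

At the interior fixed point, setting dV/dt = 0 with V > 0 fixes P* = (prey growth rate)/(VP coefficient) — independent of the other coefficients.
With the change, P* = 0.563/0.0586 = 9.61; it falls from 12.5.

P* ≈ 9.61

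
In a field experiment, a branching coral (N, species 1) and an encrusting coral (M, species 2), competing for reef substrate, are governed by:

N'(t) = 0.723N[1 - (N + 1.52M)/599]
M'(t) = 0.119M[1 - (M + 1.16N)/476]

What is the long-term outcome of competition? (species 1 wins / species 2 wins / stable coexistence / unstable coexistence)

Compare the nullcline intercepts: K1/α12 = 599/1.52 = 394 < K2 = 476; K2/α21 = 476/1.16 = 410 < K1 = 599.
Since both are reversed, neither can invade when rare; the interior point is a saddle.

unstable coexistence (outcome depends on initial conditions)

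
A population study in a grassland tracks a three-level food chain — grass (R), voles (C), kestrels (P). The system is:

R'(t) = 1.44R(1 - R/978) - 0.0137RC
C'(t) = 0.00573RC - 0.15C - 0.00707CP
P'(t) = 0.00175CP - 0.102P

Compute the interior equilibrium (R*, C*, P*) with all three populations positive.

From dP/dt = 0: 0.00175C* = 0.102, so C* = 58.3.
From dR/dt = 0: 1.44(1 - R*/978) = 0.0137·58.3, giving R* = 978·(1 - 0.555) = 436.
From dC/dt = 0: 0.00573·436 - 0.15 = 0.00707P*, so P* = 2.35/0.00707 = 332.

R* ≈ 436, C* ≈ 58.3, P* ≈ 332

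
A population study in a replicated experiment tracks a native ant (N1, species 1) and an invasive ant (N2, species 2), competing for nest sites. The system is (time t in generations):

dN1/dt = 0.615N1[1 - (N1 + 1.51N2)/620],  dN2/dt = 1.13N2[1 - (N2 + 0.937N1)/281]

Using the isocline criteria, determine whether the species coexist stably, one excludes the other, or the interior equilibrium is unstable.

Compare the nullcline intercepts: K1/α12 = 620/1.51 = 411 > K2 = 281; K2/α21 = 281/0.937 = 300 < K1 = 620.
Since the inequalities point opposite ways, species 1 can invade but species 2 cannot.

species 1 excludes species 2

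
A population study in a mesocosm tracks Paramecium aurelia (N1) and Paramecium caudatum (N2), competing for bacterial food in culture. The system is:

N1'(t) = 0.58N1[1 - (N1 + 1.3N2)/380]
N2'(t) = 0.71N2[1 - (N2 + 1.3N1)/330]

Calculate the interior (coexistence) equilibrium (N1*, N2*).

N1* ≈ 71, N2* ≈ 238

Setting both brackets to zero gives the nullclines N1 + 1.3N2 = 380 and 1.3N1 + N2 = 330.
Substituting N2 = 330 - 1.3N1 into the first: N1(1 - 1.3·1.3) = 380 - 1.3·330.
So N1* = -49/-0.69 = 71, and then N2* = 330 - 1.3·71 = 238.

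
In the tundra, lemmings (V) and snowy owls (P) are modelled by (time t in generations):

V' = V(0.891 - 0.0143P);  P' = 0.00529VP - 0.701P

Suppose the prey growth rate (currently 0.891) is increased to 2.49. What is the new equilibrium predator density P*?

At the interior fixed point, setting dV/dt = 0 with V > 0 fixes P* = (prey growth rate)/(VP coefficient) — independent of the other coefficients.
With the change, P* = 2.49/0.0143 = 174; it rises from 62.3.

P* ≈ 174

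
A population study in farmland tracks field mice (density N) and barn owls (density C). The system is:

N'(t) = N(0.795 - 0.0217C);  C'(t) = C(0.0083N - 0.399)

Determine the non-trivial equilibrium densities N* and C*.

N* ≈ 48.1, C* ≈ 36.6

Set dC/dt = 0 with C > 0: 0.0083N - 0.399 = 0, so N* = 0.399/0.0083 = 48.1.
Set dN/dt = 0 with N > 0: 0.795 - 0.0217C = 0, so C* = 0.795/0.0217 = 36.6.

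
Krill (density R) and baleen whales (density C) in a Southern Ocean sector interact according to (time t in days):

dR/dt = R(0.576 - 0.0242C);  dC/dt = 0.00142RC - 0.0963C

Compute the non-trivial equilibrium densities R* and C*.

R* ≈ 67.8, C* ≈ 23.8

Set dC/dt = 0 with C > 0: 0.00142R - 0.0963 = 0, so R* = 0.0963/0.00142 = 67.8.
Set dR/dt = 0 with R > 0: 0.576 - 0.0242C = 0, so C* = 0.576/0.0242 = 23.8.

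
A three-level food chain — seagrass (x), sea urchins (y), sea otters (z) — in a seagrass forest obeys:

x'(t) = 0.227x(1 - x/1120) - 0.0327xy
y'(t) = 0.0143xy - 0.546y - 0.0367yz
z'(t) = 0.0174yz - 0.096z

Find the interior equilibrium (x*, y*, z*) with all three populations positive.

x* ≈ 230, y* ≈ 5.52, z* ≈ 74.7

From dz/dt = 0: 0.0174y* = 0.096, so y* = 5.52.
From dx/dt = 0: 0.227(1 - x*/1120) = 0.0327·5.52, giving x* = 1120·(1 - 0.795) = 230.
From dy/dt = 0: 0.0143·230 - 0.546 = 0.0367z*, so z* = 2.74/0.0367 = 74.7.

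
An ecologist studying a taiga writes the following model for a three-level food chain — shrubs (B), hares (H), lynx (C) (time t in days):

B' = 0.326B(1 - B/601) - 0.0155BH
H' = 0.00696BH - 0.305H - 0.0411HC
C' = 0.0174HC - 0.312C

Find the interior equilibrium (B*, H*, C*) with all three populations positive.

From dC/dt = 0: 0.0174H* = 0.312, so H* = 17.9.
From dB/dt = 0: 0.326(1 - B*/601) = 0.0155·17.9, giving B* = 601·(1 - 0.853) = 88.6.
From dH/dt = 0: 0.00696·88.6 - 0.305 = 0.0411C*, so C* = 0.312/0.0411 = 7.59.

B* ≈ 88.6, H* ≈ 17.9, C* ≈ 7.59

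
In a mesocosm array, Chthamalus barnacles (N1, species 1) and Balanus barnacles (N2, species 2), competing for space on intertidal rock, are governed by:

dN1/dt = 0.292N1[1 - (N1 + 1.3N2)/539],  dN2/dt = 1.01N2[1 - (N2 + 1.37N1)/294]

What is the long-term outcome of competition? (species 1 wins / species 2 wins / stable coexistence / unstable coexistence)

Compare the nullcline intercepts: K1/α12 = 539/1.3 = 415 > K2 = 294; K2/α21 = 294/1.37 = 215 < K1 = 539.
Since the inequalities point opposite ways, species 1 can invade but species 2 cannot.

species 1 excludes species 2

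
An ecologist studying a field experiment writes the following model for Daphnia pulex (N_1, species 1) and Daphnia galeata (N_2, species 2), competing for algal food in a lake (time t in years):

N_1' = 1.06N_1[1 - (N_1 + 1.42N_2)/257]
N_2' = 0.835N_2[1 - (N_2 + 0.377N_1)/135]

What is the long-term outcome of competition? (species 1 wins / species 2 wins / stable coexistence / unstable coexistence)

stable coexistence

Compare the nullcline intercepts: K1/α12 = 257/1.42 = 181 > K2 = 135; K2/α21 = 135/0.377 = 358 > K1 = 257.
Since both inequalities hold, each species can invade when rare, so the interior equilibrium is stable.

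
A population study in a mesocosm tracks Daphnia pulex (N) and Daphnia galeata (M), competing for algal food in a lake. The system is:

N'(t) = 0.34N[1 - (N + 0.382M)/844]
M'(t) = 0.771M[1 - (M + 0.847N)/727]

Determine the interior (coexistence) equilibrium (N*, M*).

N* ≈ 837, M* ≈ 17.9

Setting both brackets to zero gives the nullclines N + 0.382M = 844 and 0.847N + M = 727.
Substituting M = 727 - 0.847N into the first: N(1 - 0.382·0.847) = 844 - 0.382·727.
So N* = 566/0.676 = 837, and then M* = 727 - 0.847·837 = 17.9.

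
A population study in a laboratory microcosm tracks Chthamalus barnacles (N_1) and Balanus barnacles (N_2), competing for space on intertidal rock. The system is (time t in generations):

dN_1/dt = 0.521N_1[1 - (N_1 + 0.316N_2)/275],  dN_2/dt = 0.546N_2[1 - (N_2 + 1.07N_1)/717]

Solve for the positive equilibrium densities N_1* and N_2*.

Setting both brackets to zero gives the nullclines N_1 + 0.316N_2 = 275 and 1.07N_1 + N_2 = 717.
Substituting N_2 = 717 - 1.07N_1 into the first: N_1(1 - 0.316·1.07) = 275 - 0.316·717.
So N_1* = 48.4/0.662 = 73.2, and then N_2* = 717 - 1.07·73.2 = 639.

N_1* ≈ 73.2, N_2* ≈ 639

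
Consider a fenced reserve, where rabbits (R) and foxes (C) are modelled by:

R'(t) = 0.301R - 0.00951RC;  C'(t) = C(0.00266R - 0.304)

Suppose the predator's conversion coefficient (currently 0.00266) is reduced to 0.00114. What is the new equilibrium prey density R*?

At the interior fixed point, setting dC/dt = 0 with C > 0 fixes R* = (predator death rate)/(RC coefficient) — independent of the other coefficients.
With the change, R* = 0.304/0.00114 = 267; it rises from 114.

R* ≈ 267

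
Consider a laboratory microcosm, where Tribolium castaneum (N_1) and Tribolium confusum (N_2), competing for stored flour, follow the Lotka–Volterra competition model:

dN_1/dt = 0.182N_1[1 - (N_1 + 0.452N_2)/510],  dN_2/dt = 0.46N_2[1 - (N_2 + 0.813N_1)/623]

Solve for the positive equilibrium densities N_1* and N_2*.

Setting both brackets to zero gives the nullclines N_1 + 0.452N_2 = 510 and 0.813N_1 + N_2 = 623.
Substituting N_2 = 623 - 0.813N_1 into the first: N_1(1 - 0.452·0.813) = 510 - 0.452·623.
So N_1* = 228/0.633 = 361, and then N_2* = 623 - 0.813·361 = 329.

N_1* ≈ 361, N_2* ≈ 329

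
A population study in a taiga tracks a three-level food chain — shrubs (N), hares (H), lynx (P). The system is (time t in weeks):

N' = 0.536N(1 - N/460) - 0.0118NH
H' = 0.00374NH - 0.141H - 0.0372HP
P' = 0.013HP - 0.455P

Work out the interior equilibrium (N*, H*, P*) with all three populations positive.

From dP/dt = 0: 0.013H* = 0.455, so H* = 35.
From dN/dt = 0: 0.536(1 - N*/460) = 0.0118·35, giving N* = 460·(1 - 0.771) = 106.
From dH/dt = 0: 0.00374·106 - 0.141 = 0.0372P*, so P* = 0.254/0.0372 = 6.82.

N* ≈ 106, H* ≈ 35, P* ≈ 6.82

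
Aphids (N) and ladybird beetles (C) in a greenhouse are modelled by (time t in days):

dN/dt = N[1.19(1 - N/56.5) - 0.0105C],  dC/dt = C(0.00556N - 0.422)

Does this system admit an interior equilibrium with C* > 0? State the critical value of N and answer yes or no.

The predator equation gives dC/dt > 0 only when N > 0.422/0.00556 = 75.9.
Without the predator, N → K = 56.5. Since 56.5 < 75.9, the predator cannot invade.

Threshold N = 75.9; K < 75.9, so no, the predator goes extinct.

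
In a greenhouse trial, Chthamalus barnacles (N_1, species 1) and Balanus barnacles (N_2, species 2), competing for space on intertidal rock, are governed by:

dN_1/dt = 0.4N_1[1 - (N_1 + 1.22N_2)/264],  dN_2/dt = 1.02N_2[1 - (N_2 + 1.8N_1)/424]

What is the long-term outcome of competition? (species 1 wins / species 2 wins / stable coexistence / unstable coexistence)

unstable coexistence (outcome depends on initial conditions)

Compare the nullcline intercepts: K1/α12 = 264/1.22 = 216 < K2 = 424; K2/α21 = 424/1.8 = 236 < K1 = 264.
Since both are reversed, neither can invade when rare; the interior point is a saddle.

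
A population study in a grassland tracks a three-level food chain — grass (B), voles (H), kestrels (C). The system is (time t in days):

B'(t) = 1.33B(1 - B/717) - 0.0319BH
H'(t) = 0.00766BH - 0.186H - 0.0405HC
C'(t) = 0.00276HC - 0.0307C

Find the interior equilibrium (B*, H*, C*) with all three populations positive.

From dC/dt = 0: 0.00276H* = 0.0307, so H* = 11.1.
From dB/dt = 0: 1.33(1 - B*/717) = 0.0319·11.1, giving B* = 717·(1 - 0.267) = 526.
From dH/dt = 0: 0.00766·526 - 0.186 = 0.0405C*, so C* = 3.84/0.0405 = 94.8.

B* ≈ 526, H* ≈ 11.1, C* ≈ 94.8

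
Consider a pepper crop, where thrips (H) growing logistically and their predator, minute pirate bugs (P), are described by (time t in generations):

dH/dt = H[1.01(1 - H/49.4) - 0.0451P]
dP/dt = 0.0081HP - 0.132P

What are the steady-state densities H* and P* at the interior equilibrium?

H* ≈ 16.3, P* ≈ 15

From dP/dt = 0 with P > 0: 0.0081H* = 0.132, so H* = 16.3.
Substitute into dH/dt = 0: 1.01(1 - 16.3/49.4) = 0.0451P*.
The bracket is 0.67, giving P* = 0.677/0.0451 = 15.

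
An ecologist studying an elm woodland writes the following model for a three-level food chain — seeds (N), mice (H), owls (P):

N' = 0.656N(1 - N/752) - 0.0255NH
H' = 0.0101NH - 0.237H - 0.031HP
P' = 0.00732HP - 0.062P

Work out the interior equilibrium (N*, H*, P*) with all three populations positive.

N* ≈ 504, H* ≈ 8.47, P* ≈ 157

From dP/dt = 0: 0.00732H* = 0.062, so H* = 8.47.
From dN/dt = 0: 0.656(1 - N*/752) = 0.0255·8.47, giving N* = 752·(1 - 0.329) = 504.
From dH/dt = 0: 0.0101·504 - 0.237 = 0.031P*, so P* = 4.86/0.031 = 157.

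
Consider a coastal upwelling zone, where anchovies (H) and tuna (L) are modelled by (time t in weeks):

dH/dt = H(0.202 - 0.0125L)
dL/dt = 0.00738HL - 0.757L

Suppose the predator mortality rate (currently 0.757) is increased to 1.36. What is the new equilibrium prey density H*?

H* ≈ 184

At the interior fixed point, setting dL/dt = 0 with L > 0 fixes H* = (predator death rate)/(HL coefficient) — independent of the other coefficients.
With the change, H* = 1.36/0.00738 = 184; it rises from 103.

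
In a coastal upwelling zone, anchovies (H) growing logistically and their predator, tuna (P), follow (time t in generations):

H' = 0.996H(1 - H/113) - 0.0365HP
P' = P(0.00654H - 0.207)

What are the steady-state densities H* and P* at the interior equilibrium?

H* ≈ 31.7, P* ≈ 19.6

From dP/dt = 0 with P > 0: 0.00654H* = 0.207, so H* = 31.7.
Substitute into dH/dt = 0: 0.996(1 - 31.7/113) = 0.0365P*.
The bracket is 0.72, giving P* = 0.717/0.0365 = 19.6.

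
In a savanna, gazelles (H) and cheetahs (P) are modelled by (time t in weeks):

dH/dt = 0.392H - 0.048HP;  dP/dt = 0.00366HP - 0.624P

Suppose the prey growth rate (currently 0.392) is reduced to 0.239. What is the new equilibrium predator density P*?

P* ≈ 4.98

At the interior fixed point, setting dH/dt = 0 with H > 0 fixes P* = (prey growth rate)/(HP coefficient) — independent of the other coefficients.
With the change, P* = 0.239/0.048 = 4.98; it falls from 8.17.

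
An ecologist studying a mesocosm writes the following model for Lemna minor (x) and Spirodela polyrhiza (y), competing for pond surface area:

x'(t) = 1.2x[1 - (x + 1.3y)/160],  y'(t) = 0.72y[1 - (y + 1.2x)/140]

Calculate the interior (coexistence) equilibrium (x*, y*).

Setting both brackets to zero gives the nullclines x + 1.3y = 160 and 1.2x + y = 140.
Substituting y = 140 - 1.2x into the first: x(1 - 1.3·1.2) = 160 - 1.3·140.
So x* = -22/-0.56 = 39.3, and then y* = 140 - 1.2·39.3 = 92.9.

x* ≈ 39.3, y* ≈ 92.9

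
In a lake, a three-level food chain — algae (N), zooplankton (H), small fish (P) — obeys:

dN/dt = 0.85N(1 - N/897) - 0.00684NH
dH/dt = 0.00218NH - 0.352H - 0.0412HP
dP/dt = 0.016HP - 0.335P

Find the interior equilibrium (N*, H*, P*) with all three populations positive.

From dP/dt = 0: 0.016H* = 0.335, so H* = 20.9.
From dN/dt = 0: 0.85(1 - N*/897) = 0.00684·20.9, giving N* = 897·(1 - 0.168) = 746.
From dH/dt = 0: 0.00218·746 - 0.352 = 0.0412P*, so P* = 1.27/0.0412 = 30.9.

N* ≈ 746, H* ≈ 20.9, P* ≈ 30.9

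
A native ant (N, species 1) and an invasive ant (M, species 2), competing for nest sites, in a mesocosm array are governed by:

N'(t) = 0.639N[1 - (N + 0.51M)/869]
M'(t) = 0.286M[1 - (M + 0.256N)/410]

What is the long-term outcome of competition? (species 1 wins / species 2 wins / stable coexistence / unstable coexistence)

stable coexistence

Compare the nullcline intercepts: K1/α12 = 869/0.51 = 1700 > K2 = 410; K2/α21 = 410/0.256 = 1600 > K1 = 869.
Since both inequalities hold, each species can invade when rare, so the interior equilibrium is stable.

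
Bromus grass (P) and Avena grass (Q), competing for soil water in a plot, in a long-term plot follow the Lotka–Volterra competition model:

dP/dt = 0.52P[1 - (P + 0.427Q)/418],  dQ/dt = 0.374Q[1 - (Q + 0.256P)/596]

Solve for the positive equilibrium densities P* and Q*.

P* ≈ 184, Q* ≈ 549

Setting both brackets to zero gives the nullclines P + 0.427Q = 418 and 0.256P + Q = 596.
Substituting Q = 596 - 0.256P into the first: P(1 - 0.427·0.256) = 418 - 0.427·596.
So P* = 164/0.891 = 184, and then Q* = 596 - 0.256·184 = 549.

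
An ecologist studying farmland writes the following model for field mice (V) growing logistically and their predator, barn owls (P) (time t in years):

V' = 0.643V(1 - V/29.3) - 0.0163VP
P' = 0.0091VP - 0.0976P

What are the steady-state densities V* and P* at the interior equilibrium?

From dP/dt = 0 with P > 0: 0.0091V* = 0.0976, so V* = 10.7.
Substitute into dV/dt = 0: 0.643(1 - 10.7/29.3) = 0.0163P*.
The bracket is 0.634, giving P* = 0.408/0.0163 = 25.

V* ≈ 10.7, P* ≈ 25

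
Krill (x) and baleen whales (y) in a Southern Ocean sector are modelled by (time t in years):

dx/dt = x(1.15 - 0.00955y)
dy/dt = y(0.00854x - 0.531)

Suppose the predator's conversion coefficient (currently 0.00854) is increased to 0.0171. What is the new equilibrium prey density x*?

At the interior fixed point, setting dy/dt = 0 with y > 0 fixes x* = (predator death rate)/(xy coefficient) — independent of the other coefficients.
With the change, x* = 0.531/0.0171 = 31.1; it falls from 62.2.

x* ≈ 31.1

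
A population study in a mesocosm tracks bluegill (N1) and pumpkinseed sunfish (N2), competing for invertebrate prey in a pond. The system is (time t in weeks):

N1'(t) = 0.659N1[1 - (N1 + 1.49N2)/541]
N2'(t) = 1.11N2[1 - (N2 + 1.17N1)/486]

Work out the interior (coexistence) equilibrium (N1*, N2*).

N1* ≈ 246, N2* ≈ 198

Setting both brackets to zero gives the nullclines N1 + 1.49N2 = 541 and 1.17N1 + N2 = 486.
Substituting N2 = 486 - 1.17N1 into the first: N1(1 - 1.49·1.17) = 541 - 1.49·486.
So N1* = -183/-0.743 = 246, and then N2* = 486 - 1.17·246 = 198.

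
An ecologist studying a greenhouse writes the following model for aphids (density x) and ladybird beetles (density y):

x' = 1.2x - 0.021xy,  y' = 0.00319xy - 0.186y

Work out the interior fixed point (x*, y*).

x* ≈ 58.3, y* ≈ 57.1

Set dy/dt = 0 with y > 0: 0.00319x - 0.186 = 0, so x* = 0.186/0.00319 = 58.3.
Set dx/dt = 0 with x > 0: 1.2 - 0.021y = 0, so y* = 1.2/0.021 = 57.1.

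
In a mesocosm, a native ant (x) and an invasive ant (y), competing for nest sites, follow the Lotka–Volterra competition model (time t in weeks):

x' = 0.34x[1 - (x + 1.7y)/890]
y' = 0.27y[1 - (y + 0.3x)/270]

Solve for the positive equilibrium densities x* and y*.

Setting both brackets to zero gives the nullclines x + 1.7y = 890 and 0.3x + y = 270.
Substituting y = 270 - 0.3x into the first: x(1 - 1.7·0.3) = 890 - 1.7·270.
So x* = 431/0.49 = 880, and then y* = 270 - 0.3·880 = 6.12.

x* ≈ 880, y* ≈ 6.12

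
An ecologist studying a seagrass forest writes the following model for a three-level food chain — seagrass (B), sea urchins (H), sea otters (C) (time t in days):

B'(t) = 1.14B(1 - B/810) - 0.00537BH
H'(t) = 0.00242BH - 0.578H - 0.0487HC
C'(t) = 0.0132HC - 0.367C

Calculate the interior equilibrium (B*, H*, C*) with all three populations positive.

From dC/dt = 0: 0.0132H* = 0.367, so H* = 27.8.
From dB/dt = 0: 1.14(1 - B*/810) = 0.00537·27.8, giving B* = 810·(1 - 0.131) = 704.
From dH/dt = 0: 0.00242·704 - 0.578 = 0.0487C*, so C* = 1.13/0.0487 = 23.1.

B* ≈ 704, H* ≈ 27.8, C* ≈ 23.1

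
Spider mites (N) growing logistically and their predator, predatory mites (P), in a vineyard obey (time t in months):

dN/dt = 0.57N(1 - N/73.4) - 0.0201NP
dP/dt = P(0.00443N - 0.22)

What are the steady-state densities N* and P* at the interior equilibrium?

N* ≈ 49.7, P* ≈ 9.17

From dP/dt = 0 with P > 0: 0.00443N* = 0.22, so N* = 49.7.
Substitute into dN/dt = 0: 0.57(1 - 49.7/73.4) = 0.0201P*.
The bracket is 0.323, giving P* = 0.184/0.0201 = 9.17.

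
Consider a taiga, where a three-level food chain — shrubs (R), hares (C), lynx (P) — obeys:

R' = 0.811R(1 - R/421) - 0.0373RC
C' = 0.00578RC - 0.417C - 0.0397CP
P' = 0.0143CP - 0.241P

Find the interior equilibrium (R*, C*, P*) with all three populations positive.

From dP/dt = 0: 0.0143C* = 0.241, so C* = 16.9.
From dR/dt = 0: 0.811(1 - R*/421) = 0.0373·16.9, giving R* = 421·(1 - 0.775) = 94.7.
From dC/dt = 0: 0.00578·94.7 - 0.417 = 0.0397P*, so P* = 0.13/0.0397 = 3.28.

R* ≈ 94.7, C* ≈ 16.9, P* ≈ 3.28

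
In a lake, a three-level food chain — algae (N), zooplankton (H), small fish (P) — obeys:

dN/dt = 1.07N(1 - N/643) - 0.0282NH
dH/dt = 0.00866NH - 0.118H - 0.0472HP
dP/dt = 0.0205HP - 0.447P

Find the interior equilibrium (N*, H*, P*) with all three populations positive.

From dP/dt = 0: 0.0205H* = 0.447, so H* = 21.8.
From dN/dt = 0: 1.07(1 - N*/643) = 0.0282·21.8, giving N* = 643·(1 - 0.575) = 273.
From dH/dt = 0: 0.00866·273 - 0.118 = 0.0472P*, so P* = 2.25/0.0472 = 47.7.

N* ≈ 273, H* ≈ 21.8, P* ≈ 47.7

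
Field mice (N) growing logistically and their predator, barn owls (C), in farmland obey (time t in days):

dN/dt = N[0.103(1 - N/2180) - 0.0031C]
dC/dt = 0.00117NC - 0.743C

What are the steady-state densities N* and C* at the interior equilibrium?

From dC/dt = 0 with C > 0: 0.00117N* = 0.743, so N* = 635.
Substitute into dN/dt = 0: 0.103(1 - 635/2180) = 0.0031C*.
The bracket is 0.709, giving C* = 0.073/0.0031 = 23.5.

N* ≈ 635, C* ≈ 23.5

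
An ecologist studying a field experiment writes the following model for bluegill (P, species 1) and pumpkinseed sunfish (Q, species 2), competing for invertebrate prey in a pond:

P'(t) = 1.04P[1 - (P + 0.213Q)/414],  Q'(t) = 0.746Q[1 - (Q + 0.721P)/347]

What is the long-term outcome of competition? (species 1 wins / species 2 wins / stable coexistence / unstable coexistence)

stable coexistence

Compare the nullcline intercepts: K1/α12 = 414/0.213 = 1940 > K2 = 347; K2/α21 = 347/0.721 = 481 > K1 = 414.
Since both inequalities hold, each species can invade when rare, so the interior equilibrium is stable.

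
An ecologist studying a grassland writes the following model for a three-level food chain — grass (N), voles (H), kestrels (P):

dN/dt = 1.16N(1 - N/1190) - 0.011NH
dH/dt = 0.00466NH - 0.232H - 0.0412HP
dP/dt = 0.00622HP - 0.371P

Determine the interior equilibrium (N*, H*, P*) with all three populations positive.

N* ≈ 517, H* ≈ 59.6, P* ≈ 52.8

From dP/dt = 0: 0.00622H* = 0.371, so H* = 59.6.
From dN/dt = 0: 1.16(1 - N*/1190) = 0.011·59.6, giving N* = 1190·(1 - 0.566) = 517.
From dH/dt = 0: 0.00466·517 - 0.232 = 0.0412P*, so P* = 2.18/0.0412 = 52.8.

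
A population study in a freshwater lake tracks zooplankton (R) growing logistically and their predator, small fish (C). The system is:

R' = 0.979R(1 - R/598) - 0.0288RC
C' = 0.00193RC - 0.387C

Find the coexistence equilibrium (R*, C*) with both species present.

R* ≈ 201, C* ≈ 22.6

From dC/dt = 0 with C > 0: 0.00193R* = 0.387, so R* = 201.
Substitute into dR/dt = 0: 0.979(1 - 201/598) = 0.0288C*.
The bracket is 0.665, giving C* = 0.651/0.0288 = 22.6.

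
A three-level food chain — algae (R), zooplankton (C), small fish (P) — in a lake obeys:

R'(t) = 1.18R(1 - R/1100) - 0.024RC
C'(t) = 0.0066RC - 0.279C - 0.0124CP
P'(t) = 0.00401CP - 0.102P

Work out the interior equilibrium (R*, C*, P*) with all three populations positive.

R* ≈ 531, C* ≈ 25.4, P* ≈ 260

From dP/dt = 0: 0.00401C* = 0.102, so C* = 25.4.
From dR/dt = 0: 1.18(1 - R*/1100) = 0.024·25.4, giving R* = 1100·(1 - 0.517) = 531.
From dC/dt = 0: 0.0066·531 - 0.279 = 0.0124P*, so P* = 3.23/0.0124 = 260.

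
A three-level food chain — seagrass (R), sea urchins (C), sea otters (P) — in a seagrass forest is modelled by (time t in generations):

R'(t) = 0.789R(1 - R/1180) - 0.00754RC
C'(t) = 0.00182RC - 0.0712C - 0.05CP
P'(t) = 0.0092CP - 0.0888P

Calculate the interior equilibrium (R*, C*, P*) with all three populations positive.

From dP/dt = 0: 0.0092C* = 0.0888, so C* = 9.65.
From dR/dt = 0: 0.789(1 - R*/1180) = 0.00754·9.65, giving R* = 1180·(1 - 0.0922) = 1070.
From dC/dt = 0: 0.00182·1070 - 0.0712 = 0.05P*, so P* = 1.88/0.05 = 37.6.

R* ≈ 1070, C* ≈ 9.65, P* ≈ 37.6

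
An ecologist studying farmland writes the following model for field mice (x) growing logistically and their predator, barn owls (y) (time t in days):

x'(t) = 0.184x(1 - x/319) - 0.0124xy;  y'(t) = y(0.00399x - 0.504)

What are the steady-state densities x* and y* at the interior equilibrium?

x* ≈ 126, y* ≈ 8.96

From dy/dt = 0 with y > 0: 0.00399x* = 0.504, so x* = 126.
Substitute into dx/dt = 0: 0.184(1 - 126/319) = 0.0124y*.
The bracket is 0.604, giving y* = 0.111/0.0124 = 8.96.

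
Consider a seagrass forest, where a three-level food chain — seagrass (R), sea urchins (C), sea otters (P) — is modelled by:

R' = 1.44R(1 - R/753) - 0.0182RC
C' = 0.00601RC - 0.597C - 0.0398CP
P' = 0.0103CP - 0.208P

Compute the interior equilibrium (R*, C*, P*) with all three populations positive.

From dP/dt = 0: 0.0103C* = 0.208, so C* = 20.2.
From dR/dt = 0: 1.44(1 - R*/753) = 0.0182·20.2, giving R* = 753·(1 - 0.255) = 561.
From dC/dt = 0: 0.00601·561 - 0.597 = 0.0398P*, so P* = 2.77/0.0398 = 69.7.

R* ≈ 561, C* ≈ 20.2, P* ≈ 69.7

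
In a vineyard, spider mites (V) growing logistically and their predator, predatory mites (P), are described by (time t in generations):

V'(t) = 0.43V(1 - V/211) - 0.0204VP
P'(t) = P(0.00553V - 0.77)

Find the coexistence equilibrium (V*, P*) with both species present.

From dP/dt = 0 with P > 0: 0.00553V* = 0.77, so V* = 139.
Substitute into dV/dt = 0: 0.43(1 - 139/211) = 0.0204P*.
The bracket is 0.34, giving P* = 0.146/0.0204 = 7.17.

V* ≈ 139, P* ≈ 7.17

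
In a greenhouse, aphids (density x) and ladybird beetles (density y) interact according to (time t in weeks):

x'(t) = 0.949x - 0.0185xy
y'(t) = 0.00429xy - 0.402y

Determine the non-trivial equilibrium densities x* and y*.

Set dy/dt = 0 with y > 0: 0.00429x - 0.402 = 0, so x* = 0.402/0.00429 = 93.7.
Set dx/dt = 0 with x > 0: 0.949 - 0.0185y = 0, so y* = 0.949/0.0185 = 51.3.

x* ≈ 93.7, y* ≈ 51.3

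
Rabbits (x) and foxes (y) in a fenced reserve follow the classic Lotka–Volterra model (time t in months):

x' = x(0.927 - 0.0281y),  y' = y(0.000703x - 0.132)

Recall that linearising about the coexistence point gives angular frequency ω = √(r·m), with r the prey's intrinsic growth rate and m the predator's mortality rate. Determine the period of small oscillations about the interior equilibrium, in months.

Here r = 0.927 and m = 0.132, so r·m = 0.122.
ω = √0.122 = 0.35 per month, hence T = 2π/ω ≈ 18 months.

T ≈ 18 months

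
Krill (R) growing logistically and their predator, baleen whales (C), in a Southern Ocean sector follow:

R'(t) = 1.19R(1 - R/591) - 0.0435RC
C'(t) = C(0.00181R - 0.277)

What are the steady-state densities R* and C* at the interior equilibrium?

From dC/dt = 0 with C > 0: 0.00181R* = 0.277, so R* = 153.
Substitute into dR/dt = 0: 1.19(1 - 153/591) = 0.0435C*.
The bracket is 0.741, giving C* = 0.882/0.0435 = 20.3.

R* ≈ 153, C* ≈ 20.3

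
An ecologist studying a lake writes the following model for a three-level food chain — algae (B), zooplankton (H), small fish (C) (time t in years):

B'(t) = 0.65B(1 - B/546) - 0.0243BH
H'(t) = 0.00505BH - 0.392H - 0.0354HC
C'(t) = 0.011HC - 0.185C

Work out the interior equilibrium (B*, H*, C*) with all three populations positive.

From dC/dt = 0: 0.011H* = 0.185, so H* = 16.8.
From dB/dt = 0: 0.65(1 - B*/546) = 0.0243·16.8, giving B* = 546·(1 - 0.629) = 203.
From dH/dt = 0: 0.00505·203 - 0.392 = 0.0354C*, so C* = 0.632/0.0354 = 17.8.

B* ≈ 203, H* ≈ 16.8, C* ≈ 17.8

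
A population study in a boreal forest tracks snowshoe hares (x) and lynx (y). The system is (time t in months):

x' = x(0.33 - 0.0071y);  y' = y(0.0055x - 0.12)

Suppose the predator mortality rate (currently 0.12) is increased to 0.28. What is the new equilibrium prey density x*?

x* ≈ 50.9

At the interior fixed point, setting dy/dt = 0 with y > 0 fixes x* = (predator death rate)/(xy coefficient) — independent of the other coefficients.
With the change, x* = 0.28/0.0055 = 50.9; it rises from 21.8.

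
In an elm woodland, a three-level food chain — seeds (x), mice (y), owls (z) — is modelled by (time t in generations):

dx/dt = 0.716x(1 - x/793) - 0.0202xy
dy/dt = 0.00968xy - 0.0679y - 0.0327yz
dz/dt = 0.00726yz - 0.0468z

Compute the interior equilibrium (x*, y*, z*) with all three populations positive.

From dz/dt = 0: 0.00726y* = 0.0468, so y* = 6.45.
From dx/dt = 0: 0.716(1 - x*/793) = 0.0202·6.45, giving x* = 793·(1 - 0.182) = 649.
From dy/dt = 0: 0.00968·649 - 0.0679 = 0.0327z*, so z* = 6.21/0.0327 = 190.

x* ≈ 649, y* ≈ 6.45, z* ≈ 190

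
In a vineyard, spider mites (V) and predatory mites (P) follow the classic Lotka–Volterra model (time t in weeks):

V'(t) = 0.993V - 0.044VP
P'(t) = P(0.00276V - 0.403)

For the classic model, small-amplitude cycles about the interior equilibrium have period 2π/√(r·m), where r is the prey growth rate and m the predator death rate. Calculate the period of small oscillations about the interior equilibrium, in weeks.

Here r = 0.993 and m = 0.403, so r·m = 0.4.
ω = √0.4 = 0.633 per week, hence T = 2π/ω ≈ 9.93 weeks.

T ≈ 9.93 weeks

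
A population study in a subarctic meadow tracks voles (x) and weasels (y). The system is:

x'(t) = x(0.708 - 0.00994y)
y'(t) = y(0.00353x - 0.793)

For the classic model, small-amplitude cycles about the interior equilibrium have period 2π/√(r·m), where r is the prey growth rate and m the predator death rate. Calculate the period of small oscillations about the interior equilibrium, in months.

T ≈ 8.39 months

Here r = 0.708 and m = 0.793, so r·m = 0.561.
ω = √0.561 = 0.749 per month, hence T = 2π/ω ≈ 8.39 months.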